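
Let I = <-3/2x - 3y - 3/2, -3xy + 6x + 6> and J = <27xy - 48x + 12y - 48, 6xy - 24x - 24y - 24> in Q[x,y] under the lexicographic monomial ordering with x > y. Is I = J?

Yes, the ideals are equal.

Two ideals are equal iff their reduced Gröbner bases coincide (the reduced basis is unique for a fixed ordering).
Buchberger on the first generating set:
f_1 = -3/2x - 3y - 3/2, LT = x.
f_2 = -3xy + 6x + 6, LT = xy.

S(f_1,f_2): lcm = xy. S = 2x + 2y^2 + y + 2.
  reduce S modulo (f_1, f_2):
  remainder 2y^2 - 3y ≠ 0; add g_3 = 2y^2 - 3y to the basis.

The other S-polynomials (S(f_1,g_3), S(f_2,g_3)) all reduce to 0 modulo the current basis, so we have a Gröbner basis.
Inter-reduce: drop elements whose leading term is divisible by another's, tail-reduce, and make monic.
Reduced Gröbner basis: {x + 2y + 1, y^2 - 3/2y}.

Buchberger on the second generating set:
h_1 = 27xy - 48x + 12y - 48, LT = xy.
h_2 = 6xy - 24x - 24y - 24, LT = xy.

S(h_1,h_2): lcm = xy. S = 20/9x + 40/9y + 20/9.
  reduce S modulo (h_1, h_2):
  remainder 20/9x + 40/9y + 20/9 ≠ 0; add k_3 = 20/9x + 40/9y + 20/9 to the basis.

S(h_1,k_3): lcm = xy. S = -16/9x - 2y^2 - 5/9y - 16/9.
  reduce S modulo (h_1, h_2, k_3):
  remainder -2y^2 + 3y ≠ 0; add k_4 = -2y^2 + 3y to the basis.

The other S-polynomials (S(h_2,k_3), S(h_1,k_4), S(h_2,k_4), S(k_3,k_4)) all reduce to 0 modulo the current basis, so we have a Gröbner basis.
Inter-reduce: drop elements whose leading term is divisible by another's, tail-reduce, and make monic.
Reduced Gröbner basis: {x + 2y + 1, y^2 - 3/2y}.

Same reduced basis, so the two generating sets span the same ideal.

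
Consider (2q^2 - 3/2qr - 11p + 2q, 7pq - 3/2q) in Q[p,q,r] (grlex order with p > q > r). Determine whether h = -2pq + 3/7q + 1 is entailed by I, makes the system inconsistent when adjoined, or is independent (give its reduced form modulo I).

First compute the reduced Gröbner basis of I by Buchberger's algorithm.
f_1 = 2q^2 - 3/2qr - 11p + 2q, LT = q^2.
f_2 = 7pq - 3/2q, LT = pq.

S(f_1,f_2): lcm = pq^2. S = -3/4pqr - 11/2p^2 + pq + 3/14q^2.
  leading term pqr: subtract (-3/28r)·f_2 from -3/4pqr - 11/2p^2 + pq + 3/14q^2 → -11/2p^2 + pq + 3/14q^2 - 9/56qr
  leading term p^2: no divisor's leading term divides it; move -11/2p^2 to the remainder.
  leading term pq: subtract (1/7)·f_2 from pq + 3/14q^2 - 9/56qr → 3/14q^2 - 9/56qr + 3/14q
  leading term q^2: subtract (3/28)·f_1 from 3/14q^2 - 9/56qr + 3/14q → 33/28p
  leading term p: no divisor's leading term divides it; move 33/28p to the remainder.
  remainder -11/2p^2 + 33/28p ≠ 0; add k_3 = -11/2p^2 + 33/28p to the basis.

The other S-polynomials (S(f_1,k_3), S(f_2,k_3)) all reduce to 0 modulo the current basis, so we have a Gröbner basis.
Inter-reduce: drop elements whose leading term is divisible by another's, tail-reduce, and make monic.
Reduced Gröbner basis: {p^2 - 3/14p, pq - 3/14q, q^2 - 3/4qr - 11/2p + q}.
Label its elements g_1 = p^2 - 3/14p, g_2 = pq - 3/14q, g_3 = q^2 - 3/4qr - 11/2p + q.

Reduce h = -2pq + 3/7q + 1 modulo G:
  leading term pq: subtract (-2)·g_2 from -2pq + 3/7q + 1 → 1
  leading term 1: no divisor's leading term divides it; move 1 to the remainder.
  normal form = 1.
The normal form is nonzero, so h ∉ I. Since h minus its normal form lies in I, I + (h) = I + (n) where n = 1; decide whether this ideal is the whole ring.
Here n = 1 is a nonzero constant, hence a unit: 1 ∈ I + (h), the Gröbner basis of I + (h) is {1}, and the enlarged system has no common solution — adjoining h is inconsistent.

Adjoining -2pq + 3/7q + 1 makes the ideal the whole ring: the system is inconsistent.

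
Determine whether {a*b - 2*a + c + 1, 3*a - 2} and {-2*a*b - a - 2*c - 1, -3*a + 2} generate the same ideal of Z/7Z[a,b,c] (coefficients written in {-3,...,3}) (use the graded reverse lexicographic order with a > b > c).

Two ideals are equal iff their reduced Gröbner bases coincide (the reduced basis is unique for a fixed ordering).
Buchberger on the first generating set:
f_1 = a*b - 2*a + c + 1, LT = a*b.
f_2 = 3*a - 2, LT = a.

S(f_1,f_2): lcm = a*b. S = -2*a + 3*b + c + 1.
  reduce S modulo (f_1, f_2):
  remainder 3*b + c + 2 ≠ 0; add g_3 = 3*b + c + 2 to the basis.

The other S-polynomials (S(f_1,g_3), S(f_2,g_3)) all reduce to 0 modulo the current basis, so we have a Gröbner basis.
Inter-reduce: drop elements whose leading term is divisible by another's, tail-reduce, and make monic.
Reduced Gröbner basis: {a - 3, b - 2*c + 3}.

Buchberger on the second generating set:
h_1 = -2*a*b - a - 2*c - 1, LT = a*b.
h_2 = -3*a + 2, LT = a.

S(h_1,h_2): lcm = a*b. S = -3*a + 3*b + c - 3.
  reduce S modulo (h_1, h_2):
  remainder 3*b + c + 2 ≠ 0; add k_3 = 3*b + c + 2 to the basis.

The other S-polynomials (S(h_1,k_3), S(h_2,k_3)) all reduce to 0 modulo the current basis, so we have a Gröbner basis.
Inter-reduce: drop elements whose leading term is divisible by another's, tail-reduce, and make monic.
Reduced Gröbner basis: {a - 3, b - 2*c + 3}.

Same reduced basis, so the two generating sets span the same ideal.
The same test decides containment: I ⊆ J iff every generator of I reduces to 0 modulo a Gröbner basis of J.

Yes, the ideals are equal.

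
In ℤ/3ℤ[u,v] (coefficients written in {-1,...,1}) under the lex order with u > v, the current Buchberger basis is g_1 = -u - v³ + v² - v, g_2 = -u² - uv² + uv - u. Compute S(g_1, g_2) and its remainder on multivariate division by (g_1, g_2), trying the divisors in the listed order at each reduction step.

lcm(LM(g_1), LM(g_2)) = u².
S = (lcm/LT(g_1))·g_1 − (lcm/LT(g_2))·g_2 = uv³ + uv² - uv - u.
Reduce S modulo (g_1, g_2) in that order:
  leading term uv³: subtract (-v³)·g_1 from uv³ + uv² - uv - u → uv² - uv - u - v⁶ + v⁵ - v⁴
  leading term uv²: subtract (-v²)·g_1 from uv² - uv - u - v⁶ + v⁵ - v⁴ → -uv - u - v⁶ - v³
  leading term uv: subtract (v)·g_1 from -uv - u - v⁶ - v³ → -u - v⁶ + v⁴ + v³ + v²
  leading term u: subtract (1)·g_1 from -u - v⁶ + v⁴ + v³ + v² → -v⁶ + v⁴ - v³ + v
  leading term v⁶: no divisor's leading term divides it; move -v⁶ to the remainder.
  leading term v⁴: no divisor's leading term divides it; move v⁴ to the remainder.
  leading term v³: no divisor's leading term divides it; move -v³ to the remainder.
  leading term v: no divisor's leading term divides it; move v to the remainder.
The remainder -v⁶ + v⁴ - v³ + v is nonzero, so it would be added as the next basis element.

S(g_1, g_2) = uv³ + uv² - uv - u; remainder on division = -v⁶ + v⁴ - v³ + v.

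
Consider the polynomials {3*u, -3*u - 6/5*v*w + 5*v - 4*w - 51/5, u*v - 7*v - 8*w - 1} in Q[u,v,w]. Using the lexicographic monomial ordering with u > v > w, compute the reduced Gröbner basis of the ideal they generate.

f_1 = 3*u, LT = u.
f_2 = -3*u - 6/5*v*w + 5*v - 4*w - 51/5, LT = u.
f_3 = u*v - 7*v - 8*w - 1, LT = u*v.

S(f_1,f_2): lcm = u. S = -2/5*v*w + 5/3*v - 4/3*w - 17/5.
  leading term v*w: no divisor's leading term divides it; move -2/5*v*w to the remainder.
  leading term v: no divisor's leading term divides it; move 5/3*v to the remainder.
  leading term w: no divisor's leading term divides it; move -4/3*w to the remainder.
  leading term 1: no divisor's leading term divides it; move -17/5 to the remainder.
  remainder -2/5*v*w + 5/3*v - 4/3*w - 17/5 ≠ 0; add g_4 = -2/5*v*w + 5/3*v - 4/3*w - 17/5 to the basis.

S(f_1,f_3): lcm = u*v. S = 7*v + 8*w + 1.
  leading term v: no divisor's leading term divides it; move 7*v to the remainder.
  leading term w: no divisor's leading term divides it; move 8*w to the remainder.
  leading term 1: no divisor's leading term divides it; move 1 to the remainder.
  remainder 7*v + 8*w + 1 ≠ 0; add g_5 = 7*v + 8*w + 1 to the basis.

S(f_3,g_4): lcm = u*v*w. S = 25/6*u*v - 10/3*u*w - 17/2*u - 7*v*w - 8*w**2 - w.
  leading term u*v: subtract (25/18*v)·f_1 from 25/6*u*v - 10/3*u*w - 17/2*u - 7*v*w - 8*w**2 - w → -10/3*u*w - 17/2*u - 7*v*w - 8*w**2 - w
  leading term u*w: subtract (-10/9*w)·f_1 from -10/3*u*w - 17/2*u - 7*v*w - 8*w**2 - w → -17/2*u - 7*v*w - 8*w**2 - w
  leading term u: subtract (-17/6)·f_1 from -17/2*u - 7*v*w - 8*w**2 - w → -7*v*w - 8*w**2 - w
  leading term v*w: subtract (35/2)·g_4 from -7*v*w - 8*w**2 - w → -175/6*v - 8*w**2 + 67/3*w + 119/2
  leading term v: subtract (-25/6)·g_5 from -175/6*v - 8*w**2 + 67/3*w + 119/2 → -8*w**2 + 167/3*w + 191/3
  leading term w**2: no divisor's leading term divides it; move -8*w**2 to the remainder.
  leading term w: no divisor's leading term divides it; move 167/3*w to the remainder.
  leading term 1: no divisor's leading term divides it; move 191/3 to the remainder.
  remainder -8*w**2 + 167/3*w + 191/3 ≠ 0; add g_6 = -8*w**2 + 167/3*w + 191/3 to the basis.

The other S-polynomials (S(f_2,f_3), S(f_1,g_4), S(f_2,g_4), S(f_1,g_5), S(f_2,g_5), S(f_3,g_5), S(g_4,g_5), S(f_1,g_6), S(f_2,g_6), S(f_3,g_6), S(g_4,g_6), S(g_5,g_6)) all reduce to 0 modulo the current basis, so we have a Gröbner basis.
Inter-reduce: drop elements whose leading term is divisible by another's, tail-reduce, and make monic.

G = {u, v + 8/7*w + 1/7, w**2 - 167/24*w - 191/24}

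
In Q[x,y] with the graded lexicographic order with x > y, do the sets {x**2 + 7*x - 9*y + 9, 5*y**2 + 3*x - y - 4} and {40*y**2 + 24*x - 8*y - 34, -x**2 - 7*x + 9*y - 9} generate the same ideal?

No, the ideals differ.

Equality of ideals is decidable: compute both reduced Gröbner bases (unique for the ordering) and check whether they agree.
Buchberger on the first generating set:
f_1 = x**2 + 7*x - 9*y + 9, LT = x**2.
f_2 = 5*y**2 + 3*x - y - 4, LT = y**2.

S(f_1,f_2): leading monomials are coprime, so the S-polynomial reduces to 0 (Buchberger's first criterion).
Every S-polynomial of the final basis reduces to 0, so we have a Gröbner basis.
Inter-reduce: drop elements whose leading term is divisible by another's, tail-reduce, and make monic.
Reduced Gröbner basis: {x**2 + 7*x - 9*y + 9, y**2 + 3/5*x - 1/5*y - 4/5}.

Buchberger on the second generating set:
h_1 = 40*y**2 + 24*x - 8*y - 34, LT = y**2.
h_2 = -x**2 - 7*x + 9*y - 9, LT = x**2.

S(h_1,h_2): leading monomials are coprime, so the S-polynomial reduces to 0 (Buchberger's first criterion).
Every S-polynomial of the final basis reduces to 0, so we have a Gröbner basis.
Inter-reduce: drop elements whose leading term is divisible by another's, tail-reduce, and make monic.
Reduced Gröbner basis: {x**2 + 7*x - 9*y + 9, y**2 + 3/5*x - 1/5*y - 17/20}.

Since the reduced bases disagree, the two ideals are not the same.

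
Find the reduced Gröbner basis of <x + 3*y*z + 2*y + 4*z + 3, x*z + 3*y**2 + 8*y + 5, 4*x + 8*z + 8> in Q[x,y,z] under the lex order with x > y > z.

G = {x + 2*z + 2, y - 6*z**3 - 10*z**2 - z + 4, z**4 + 7/3*z**3 + 23/18*z**2 - 4/9*z - 7/18}

f_1 = x + 3*y*z + 2*y + 4*z + 3, LT = x.
f_2 = x*z + 3*y**2 + 8*y + 5, LT = x*z.
f_3 = 4*x + 8*z + 8, LT = x.

S(f_1,f_2): lcm = x*z. S = -3*y**2 + 3*y*z**2 + 2*y*z - 8*y + 4*z**2 + 3*z - 5.
  reduce S modulo (f_1, f_2, f_3):
  remainder -3*y**2 + 3*y*z**2 + 2*y*z - 8*y + 4*z**2 + 3*z - 5 ≠ 0; add g_4 = -3*y**2 + 3*y*z**2 + 2*y*z - 8*y + 4*z**2 + 3*z - 5 to the basis.

S(f_1,f_3): lcm = x. S = 3*y*z + 2*y + 2*z + 1.
  reduce S modulo (f_1, f_2, f_3, g_4):
  remainder 3*y*z + 2*y + 2*z + 1 ≠ 0; add g_5 = 3*y*z + 2*y + 2*z + 1 to the basis.

S(f_2,g_5): lcm = x*y*z. S = -2/3*x*y - 2/3*x*z - 1/3*x + 3*y**3 + 8*y**2 + 5*y.
  reduce S modulo (f_1, f_2, f_3, g_4, g_5):
  remainder 2*z**4 + 14/3*z**3 + 23/9*z**2 - 8/9*z - 7/9 ≠ 0; add g_6 = 2*z**4 + 14/3*z**3 + 23/9*z**2 - 8/9*z - 7/9 to the basis.

S(g_4,g_5): lcm = y**2*z. S = -2/3*y**2 - y*z**3 - 2/3*y*z**2 + 2*y*z - 1/3*y - 4/3*z**3 - z**2 + 5/3*z.
  reduce S modulo (f_1, f_2, f_3, g_4, g_5, g_6):
  remainder 1/9*y - 2/3*z**3 - 10/9*z**2 - 1/9*z + 4/9 ≠ 0; add g_7 = 1/9*y - 2/3*z**3 - 10/9*z**2 - 1/9*z + 4/9 to the basis.

The other S-polynomials (S(f_2,f_3), S(f_1,g_4), S(f_2,g_4), S(f_3,g_4), S(f_1,g_5), S(f_3,g_5), S(f_1,g_6), S(f_2,g_6), S(f_3,g_6), S(g_4,g_6), S(g_5,g_6), S(f_1,g_7), S(f_2,g_7), S(f_3,g_7), S(g_4,g_7), S(g_5,g_7), S(g_6,g_7)) all reduce to 0 modulo the current basis, so we have a Gröbner basis.
Inter-reduce: drop elements whose leading term is divisible by another's, tail-reduce, and make monic.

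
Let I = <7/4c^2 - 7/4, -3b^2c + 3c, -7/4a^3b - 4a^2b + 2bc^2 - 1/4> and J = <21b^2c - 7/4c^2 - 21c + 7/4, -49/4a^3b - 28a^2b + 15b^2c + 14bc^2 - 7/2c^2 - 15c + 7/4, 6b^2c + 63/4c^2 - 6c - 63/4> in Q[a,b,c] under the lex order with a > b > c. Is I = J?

Since reduced Gröbner bases are canonical representatives of ideals under a given ordering, it suffices to compute and compare them.
Buchberger on the first generating set:
f_1 = 7/4c^2 - 7/4, LT = c^2.
f_2 = -3b^2c + 3c, LT = b^2c.
f_3 = -7/4a^3b - 4a^2b + 2bc^2 - 1/4, LT = a^3b.

S(f_1,f_2): lcm = b^2c^2. S = -b^2 + c^2.
  reduce S modulo (f_1, f_2, f_3):
  remainder -b^2 + 1 ≠ 0; add g_4 = -b^2 + 1 to the basis.

S(f_2,f_3): lcm = a^3b^2c. S = -a^3c - 16/7a^2b^2c + 8/7b^2c^3 - 1/7bc.
  reduce S modulo (f_1, f_2, f_3, g_4):
  remainder -a^3c - 16/7a^2c - 1/7bc + 8/7c ≠ 0; add g_5 = -a^3c - 16/7a^2c - 1/7bc + 8/7c to the basis.

S(f_3,g_4): lcm = a^3b^2. S = a^3 + 16/7a^2b^2 - 8/7b^2c^2 + 1/7b.
  reduce S modulo (f_1, f_2, f_3, g_4, g_5):
  remainder a^3 + 16/7a^2 + 1/7b - 8/7 ≠ 0; add g_6 = a^3 + 16/7a^2 + 1/7b - 8/7 to the basis.

The other S-polynomials (S(f_1,f_3), S(f_1,g_4), S(f_2,g_4), S(f_1,g_5), S(f_2,g_5), S(f_3,g_5), S(g_4,g_5), S(f_1,g_6), S(f_2,g_6), S(f_3,g_6), S(g_4,g_6), S(g_5,g_6)) all reduce to 0 modulo the current basis, so we have a Gröbner basis.
Inter-reduce: drop elements whose leading term is divisible by another's, tail-reduce, and make monic.
Reduced Gröbner basis: {a^3 + 16/7a^2 + 1/7b - 8/7, b^2 - 1, c^2 - 1}.

Buchberger on the second generating set:
h_1 = 21b^2c - 7/4c^2 - 21c + 7/4, LT = b^2c.
h_2 = -49/4a^3b - 28a^2b + 15b^2c + 14bc^2 - 7/2c^2 - 15c + 7/4, LT = a^3b.
h_3 = 6b^2c + 63/4c^2 - 6c - 63/4, LT = b^2c.

S(h_1,h_2): lcm = a^3b^2c. S = -1/12a^3c^2 - a^3c + 1/12a^3 - 16/7a^2b^2c + 60/49b^3c^2 + 8/7b^2c^3 - 2/7bc^3 - 60/49bc^2 + 1/7bc.
  reduce S modulo (h_1, h_2, h_3):
  remainder -1/12a^3c^2 - a^3c + 1/12a^3 - 4/21a^2c^2 - 16/7a^2c + 4/21a^2 - 9/49bc^3 + 2/49bc + 2/21c^4 + 8/7c^3 - 2/21c^2 ≠ 0; add k_4 = -1/12a^3c^2 - a^3c + 1/12a^3 - 4/21a^2c^2 - 16/7a^2c + 4/21a^2 - 9/49bc^3 + 2/49bc + 2/21c^4 + 8/7c^3 - 2/21c^2 to the basis.

S(h_1,h_3): lcm = b^2c. S = -65/24c^2 + 65/24.
  reduce S modulo (h_1, h_2, h_3, k_4):
  remainder -65/24c^2 + 65/24 ≠ 0; add k_5 = -65/24c^2 + 65/24 to the basis.

S(h_2,h_3): lcm = a^3b^2c. S = -21/8a^3c^2 + a^3c + 21/8a^3 + 16/7a^2b^2c - 60/49b^3c^2 - 8/7b^2c^3 + 2/7bc^3 + 60/49bc^2 - 1/7bc.
  reduce S modulo (h_1, h_2, h_3, k_4, k_5):
  remainder 65/2a^3c + 520/7a^2c + 65/14bc - 260/7c ≠ 0; add k_6 = 65/2a^3c + 520/7a^2c + 65/14bc - 260/7c to the basis.

S(h_3,k_4): lcm = a^3b^2c^2. S = -12a^3b^2c + a^3b^2 + 21/8a^3c^3 - a^3c^2 - 21/8a^3c - 16/7a^2b^2c^2 - 192/7a^2b^2c + 16/7a^2b^2 - 108/49b^3c^3 + 24/49b^3c + 8/7b^2c^4 + 96/7b^2c^3 - 8/7b^2c^2.
  reduce S modulo (h_1, h_2, h_3, k_4, k_5, k_6):
  remainder -65/2a^3 - 520/7a^2 - 65/14b + 260/7 ≠ 0; add k_7 = -65/2a^3 - 520/7a^2 - 65/14b + 260/7 to the basis.

S(h_1,k_5): lcm = b^2c^2. S = b^2 - 1/12c^3 - c^2 + 1/12c.
  reduce S modulo (h_1, h_2, h_3, k_4, k_5, k_6, k_7):
  remainder b^2 - 1 ≠ 0; add k_8 = b^2 - 1 to the basis.

The other S-polynomials (S(h_1,k_4), S(h_2,k_4), S(h_2,k_5), S(h_3,k_5), S(k_4,k_5), S(h_1,k_6), S(h_2,k_6), S(h_3,k_6), S(k_4,k_6), S(k_5,k_6), S(h_1,k_7), S(h_2,k_7), S(h_3,k_7), S(k_4,k_7), S(k_5,k_7), S(k_6,k_7), S(h_1,k_8), S(h_2,k_8), S(h_3,k_8), S(k_4,k_8), S(k_5,k_8), S(k_6,k_8), S(k_7,k_8)) all reduce to 0 modulo the current basis, so we have a Gröbner basis.
Inter-reduce: drop elements whose leading term is divisible by another's, tail-reduce, and make monic.
Reduced Gröbner basis: {a^3 + 16/7a^2 + 1/7b - 8/7, b^2 - 1, c^2 - 1}.

These coincide, so the ideals are equal.

Yes, the ideals are equal.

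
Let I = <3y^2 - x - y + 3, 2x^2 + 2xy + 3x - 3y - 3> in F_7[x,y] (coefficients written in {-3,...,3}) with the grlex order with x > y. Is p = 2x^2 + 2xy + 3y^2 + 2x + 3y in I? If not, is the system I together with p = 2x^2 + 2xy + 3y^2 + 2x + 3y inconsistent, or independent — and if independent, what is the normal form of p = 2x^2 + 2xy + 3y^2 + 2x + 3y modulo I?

First compute the reduced Gröbner basis of I by Buchberger's algorithm.
f_1 = 3y^2 - x - y + 3, LT = y^2.
f_2 = 2x^2 + 2xy + 3x - 3y - 3, LT = x^2.

S(f_1,f_2): leading monomials are coprime, so the S-polynomial reduces to 0 (Buchberger's first criterion).
Every S-polynomial of the final basis reduces to 0, so we have a Gröbner basis.
Inter-reduce: drop elements whose leading term is divisible by another's, tail-reduce, and make monic.
Reduced Gröbner basis: {x^2 + xy - 2x + 2y + 2, y^2 + 2x + 2y + 1}.
Label its elements g_1 = x^2 + xy - 2x + 2y + 2, g_2 = y^2 + 2x + 2y + 1.

Reduce p = 2x^2 + 2xy + 3y^2 + 2x + 3y modulo G:
  leading term x^2: subtract (2)·g_1 from 2x^2 + 2xy + 3y^2 + 2x + 3y → 3y^2 - x - y + 3
  leading term y^2: subtract (3)·g_2 from 3y^2 - x - y + 3 → 0
  normal form = 0.
Since the normal form is 0, p ∈ I.

2x^2 + 2xy + 3y^2 + 2x + 3y lies in I (it reduces to 0).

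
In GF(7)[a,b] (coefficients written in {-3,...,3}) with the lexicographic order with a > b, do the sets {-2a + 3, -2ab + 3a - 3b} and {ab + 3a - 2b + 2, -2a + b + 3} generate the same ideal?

No, the ideals differ.

Since reduced Gröbner bases are canonical representatives of ideals under a given ordering, it suffices to compute and compare them.
Buchberger on the first generating set:
f_1 = -2a + 3, LT = a.
f_2 = -2ab + 3a - 3b, LT = ab.

S(f_1,f_2): lcm = ab. S = -2a - 3b.
  leading term a: subtract (1)·f_1 from -2a - 3b → -3b - 3
  leading term b: no divisor's leading term divides it; move -3b to the remainder.
  leading term 1: no divisor's leading term divides it; move -3 to the remainder.
  remainder -3b - 3 ≠ 0; add g_3 = -3b - 3 to the basis.

The other S-polynomials (S(f_1,g_3), S(f_2,g_3)) all reduce to 0 modulo the current basis, so we have a Gröbner basis.
Inter-reduce: drop elements whose leading term is divisible by another's, tail-reduce, and make monic.
Reduced Gröbner basis: {a + 2, b + 1}.

Buchberger on the second generating set:
h_1 = ab + 3a - 2b + 2, LT = ab.
h_2 = -2a + b + 3, LT = a.

S(h_1,h_2): lcm = ab. S = 3a - 3b^2 + 3b + 2.
  leading term a: subtract (2)·h_2 from 3a - 3b^2 + 3b + 2 → -3b^2 + b + 3
  leading term b^2: no divisor's leading term divides it; move -3b^2 to the remainder.
  leading term b: no divisor's leading term divides it; move b to the remainder.
  leading term 1: no divisor's leading term divides it; move 3 to the remainder.
  remainder -3b^2 + b + 3 ≠ 0; add k_3 = -3b^2 + b + 3 to the basis.

The other S-polynomials (S(h_1,k_3), S(h_2,k_3)) all reduce to 0 modulo the current basis, so we have a Gröbner basis.
Inter-reduce: drop elements whose leading term is divisible by another's, tail-reduce, and make monic.
Reduced Gröbner basis: {a + 3b + 2, b^2 + 2b - 1}.

These differ, so the ideals are not equal.
The same test decides containment: I ⊆ J iff every generator of I reduces to 0 modulo a Gröbner basis of J.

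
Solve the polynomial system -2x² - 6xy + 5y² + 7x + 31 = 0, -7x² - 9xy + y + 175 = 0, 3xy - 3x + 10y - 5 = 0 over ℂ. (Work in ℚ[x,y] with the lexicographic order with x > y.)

Compute a lex Gröbner basis by Buchberger's algorithm.
f_1 = -2x² - 6xy + 7x + 5y² + 31, LT = x².
f_2 = -7x² - 9xy + y + 175, LT = x².
f_3 = 3xy - 3x + 10y - 5, LT = xy.

S(f_1,f_2): lcm = x². S = 12/7xy - 7/2x - 5/2y² + 1/7y + 19/2.
  leading term xy: subtract (4/7)·f_3 from 12/7xy - 7/2x - 5/2y² + 1/7y + 19/2 → -25/14x - 5/2y² - 39/7y + 173/14
  leading term x: no divisor's leading term divides it; move -25/14x to the remainder.
  leading term y²: no divisor's leading term divides it; move -5/2y² to the remainder.
  leading term y: no divisor's leading term divides it; move -39/7y to the remainder.
  leading term 1: no divisor's leading term divides it; move 173/14 to the remainder.
  remainder -25/14x - 5/2y² - 39/7y + 173/14 ≠ 0; add h_4 = -25/14x - 5/2y² - 39/7y + 173/14 to the basis.

S(f_1,f_3): lcm = x²y. S = x² + 3xy² - 41/6xy + 5/3x - 5/2y³ - 31/2y.
  leading term x²: subtract (-½)·f_1 from x² + 3xy² - 41/6xy + 5/3x - 5/2y³ - 31/2y → 3xy² - 59/6xy + 31/6x - 5/2y³ + 5/2y² - 31/2y + 31/2
  leading term xy²: subtract (y)·f_3 from 3xy² - 59/6xy + 31/6x - 5/2y³ + 5/2y² - 31/2y + 31/2 → -41/6xy + 31/6x - 5/2y³ - 15/2y² - 21/2y + 31/2
  leading term xy: subtract (-41/18)·f_3 from -41/6xy + 31/6x - 5/2y³ - 15/2y² - 21/2y + 31/2 → -5/3x - 5/2y³ - 15/2y² + 221/18y + 37/9
  leading term x: subtract (14/15)·h_4 from -5/3x - 5/2y³ - 15/2y² + 221/18y + 37/9 → -5/2y³ - 31/6y² + 1573/90y - 334/45
  leading term y³: no divisor's leading term divides it; move -5/2y³ to the remainder.
  leading term y²: no divisor's leading term divides it; move -31/6y² to the remainder.
  leading term y: no divisor's leading term divides it; move 1573/90y to the remainder.
  leading term 1: no divisor's leading term divides it; move -334/45 to the remainder.
  remainder -5/2y³ - 31/6y² + 1573/90y - 334/45 ≠ 0; add h_5 = -5/2y³ - 31/6y² + 1573/90y - 334/45 to the basis.

S(f_2,f_3): lcm = x²y. S = x² + 9/7xy² - 10/3xy + 5/3x - 1/7y² - 25y.
  leading term x²: subtract (-½)·f_1 from x² + 9/7xy² - 10/3xy + 5/3x - 1/7y² - 25y → 9/7xy² - 19/3xy + 31/6x + 33/14y² - 25y + 31/2
  leading term xy²: subtract (3/7y)·f_3 from 9/7xy² - 19/3xy + 31/6x + 33/14y² - 25y + 31/2 → -106/21xy + 31/6x - 27/14y² - 160/7y + 31/2
  leading term xy: subtract (-106/63)·f_3 from -106/21xy + 31/6x - 27/14y² - 160/7y + 31/2 → 5/42x - 27/14y² - 380/63y + 893/126
  leading term x: subtract (-1/15)·h_4 from 5/42x - 27/14y² - 380/63y + 893/126 → -44/21y² - 2017/315y + 356/45
  leading term y²: no divisor's leading term divides it; move -44/21y² to the remainder.
  leading term y: no divisor's leading term divides it; move -2017/315y to the remainder.
  leading term 1: no divisor's leading term divides it; move 356/45 to the remainder.
  remainder -44/21y² - 2017/315y + 356/45 ≠ 0; add h_6 = -44/21y² - 2017/315y + 356/45 to the basis.

S(f_1,h_4): lcm = x². S = -7/5xy² - 3/25xy + 171/50x - 5/2y² - 31/2.
  leading term xy²: subtract (-7/15y)·f_3 from -7/5xy² - 3/25xy + 171/50x - 5/2y² - 31/2 → -38/25xy + 171/50x + 13/6y² - 7/3y - 31/2
  leading term xy: subtract (-38/75)·f_3 from -38/25xy + 171/50x + 13/6y² - 7/3y - 31/2 → 19/10x + 13/6y² + 41/15y - 541/30
  leading term x: subtract (-133/125)·h_4 from 19/10x + 13/6y² + 41/15y - 541/30 → -37/75y² - 1198/375y - 1832/375
  leading term y²: subtract (259/1100)·h_6 from -37/75y² - 1198/375y - 1832/375 → -83507/49500y - 83507/12375
  leading term y: no divisor's leading term divides it; move -83507/49500y to the remainder.
  leading term 1: no divisor's leading term divides it; move -83507/12375 to the remainder.
  remainder -83507/49500y - 83507/12375 ≠ 0; add h_7 = -83507/49500y - 83507/12375 to the basis.

The other S-polynomials (S(f_2,h_4), S(f_3,h_4), S(f_1,h_5), S(f_2,h_5), S(f_3,h_5), S(h_4,h_5), S(f_1,h_6), S(f_2,h_6), S(f_3,h_6), S(h_4,h_6), S(h_5,h_6), S(f_1,h_7), S(f_2,h_7), S(f_3,h_7), S(h_4,h_7), S(h_5,h_7), S(h_6,h_7)) all reduce to 0 modulo the current basis, so we have a Gröbner basis.
Inter-reduce: drop elements whose leading term is divisible by another's, tail-reduce, and make monic.
Reduced Gröbner basis: {x + 3, y + 4}.

A lex Gröbner basis eliminates variables successively. Here y + 4 depends only on y, with roots {-4}; lifting each root through the earlier basis elements recovers the full solutions.
  y = -4: the earlier basis element becomes x + 3 = 0, giving x = -3 — point (-3, -4).

{(-3, -4)}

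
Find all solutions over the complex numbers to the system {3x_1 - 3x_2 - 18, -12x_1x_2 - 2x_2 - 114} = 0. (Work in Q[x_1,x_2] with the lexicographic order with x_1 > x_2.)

{(17/6, -19/6), (3, -3)}

Compute a lex Gröbner basis by Buchberger's algorithm.
f_1 = 3x_1 - 3x_2 - 18, LT = x_1.
f_2 = -12x_1x_2 - 2x_2 - 114, LT = x_1x_2.

S(f_1,f_2): lcm = x_1x_2. S = -x_2^{2} - \tfrac{37}{6}x_2 - \tfrac{19}{2}.
  leading term x_2^{2}: no divisor's leading term divides it; move -x_2^{2} to the remainder.
  leading term x_2: no divisor's leading term divides it; move -\tfrac{37}{6}x_2 to the remainder.
  leading term 1: no divisor's leading term divides it; move -\tfrac{19}{2} to the remainder.
  remainder -x_2^{2} - \tfrac{37}{6}x_2 - \tfrac{19}{2} ≠ 0; add h_3 = -x_2^{2} - \tfrac{37}{6}x_2 - \tfrac{19}{2} to the basis.

The other S-polynomials (S(f_1,h_3), S(f_2,h_3)) all reduce to 0 modulo the current basis, so we have a Gröbner basis.
Inter-reduce: drop elements whose leading term is divisible by another's, tail-reduce, and make monic.
Reduced Gröbner basis: {x_1 - x_2 - 6, x_2^{2} + \tfrac{37}{6}x_2 + \tfrac{19}{2}}.

The lex basis is triangular: the last element involves only x_2. Solving x_2^{2} + \tfrac{37}{6}x_2 + \tfrac{19}{2} = 0 gives x_2 ∈ {-19/6, -3}; substituting each value into the earlier elements determines the remaining variables.
  x_2 = -19/6: the earlier basis element becomes x_1 - \tfrac{17}{6} = 0, giving x_1 = 17/6 — point (17/6, -19/6).
  x_2 = -3: the earlier basis element becomes x_1 - 3 = 0, giving x_1 = 3 — point (3, -3).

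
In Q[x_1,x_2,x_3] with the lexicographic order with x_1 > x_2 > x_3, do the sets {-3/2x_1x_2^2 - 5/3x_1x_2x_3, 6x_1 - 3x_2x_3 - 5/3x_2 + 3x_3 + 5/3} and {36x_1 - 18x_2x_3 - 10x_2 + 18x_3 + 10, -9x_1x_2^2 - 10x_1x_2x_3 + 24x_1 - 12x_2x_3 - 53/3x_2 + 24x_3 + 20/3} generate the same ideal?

Two ideals are equal iff their reduced Gröbner bases coincide (the reduced basis is unique for a fixed ordering).
Buchberger on the first generating set:
f_1 = -3/2x_1x_2^2 - 5/3x_1x_2x_3, LT = x_1x_2^2.
f_2 = 6x_1 - 3x_2x_3 - 5/3x_2 + 3x_3 + 5/3, LT = x_1.

S(f_1,f_2): lcm = x_1x_2^2. S = 10/9x_1x_2x_3 + 1/2x_2^3x_3 + 5/18x_2^3 - 1/2x_2^2x_3 - 5/18x_2^2.
  reduce S modulo (f_1, f_2):
  remainder 1/2x_2^3x_3 + 5/18x_2^3 + 5/9x_2^2x_3^2 - 31/162x_2^2x_3 - 5/18x_2^2 - 5/9x_2x_3^2 - 25/81x_2x_3 ≠ 0; add g_3 = 1/2x_2^3x_3 + 5/18x_2^3 + 5/9x_2^2x_3^2 - 31/162x_2^2x_3 - 5/18x_2^2 - 5/9x_2x_3^2 - 25/81x_2x_3 to the basis.

The other S-polynomials (S(f_1,g_3), S(f_2,g_3)) all reduce to 0 modulo the current basis, so we have a Gröbner basis.
Inter-reduce: drop elements whose leading term is divisible by another's, tail-reduce, and make monic.
Reduced Gröbner basis: {x_1 - 1/2x_2x_3 - 5/18x_2 + 1/2x_3 + 5/18, x_2^3x_3 + 5/9x_2^3 + 10/9x_2^2x_3^2 - 31/81x_2^2x_3 - 5/9x_2^2 - 10/9x_2x_3^2 - 50/81x_2x_3}.

Buchberger on the second generating set:
h_1 = 36x_1 - 18x_2x_3 - 10x_2 + 18x_3 + 10, LT = x_1.
h_2 = -9x_1x_2^2 - 10x_1x_2x_3 + 24x_1 - 12x_2x_3 - 53/3x_2 + 24x_3 + 20/3, LT = x_1x_2^2.

S(h_1,h_2): lcm = x_1x_2^2. S = -10/9x_1x_2x_3 + 8/3x_1 - 1/2x_2^3x_3 - 5/18x_2^3 + 1/2x_2^2x_3 + 5/18x_2^2 - 4/3x_2x_3 - 53/27x_2 + 8/3x_3 + 20/27.
  reduce S modulo (h_1, h_2):
  remainder -1/2x_2^3x_3 - 5/18x_2^3 - 5/9x_2^2x_3^2 + 31/162x_2^2x_3 + 5/18x_2^2 + 5/9x_2x_3^2 + 25/81x_2x_3 - 11/9x_2 + 4/3x_3 ≠ 0; add k_3 = -1/2x_2^3x_3 - 5/18x_2^3 - 5/9x_2^2x_3^2 + 31/162x_2^2x_3 + 5/18x_2^2 + 5/9x_2x_3^2 + 25/81x_2x_3 - 11/9x_2 + 4/3x_3 to the basis.

The other S-polynomials (S(h_1,k_3), S(h_2,k_3)) all reduce to 0 modulo the current basis, so we have a Gröbner basis.
Inter-reduce: drop elements whose leading term is divisible by another's, tail-reduce, and make monic.
Reduced Gröbner basis: {x_1 - 1/2x_2x_3 - 5/18x_2 + 1/2x_3 + 5/18, x_2^3x_3 + 5/9x_2^3 + 10/9x_2^2x_3^2 - 31/81x_2^2x_3 - 5/9x_2^2 - 10/9x_2x_3^2 - 50/81x_2x_3 + 22/9x_2 - 8/3x_3}.

The bases are distinct; the ideals are different.

No, the ideals differ.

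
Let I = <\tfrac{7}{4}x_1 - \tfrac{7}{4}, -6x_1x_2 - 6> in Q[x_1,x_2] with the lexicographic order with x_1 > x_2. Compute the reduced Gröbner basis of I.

G = {x_1 - 1, x_2 + 1}

f_1 = \tfrac{7}{4}x_1 - \tfrac{7}{4}, LT = x_1.
f_2 = -6x_1x_2 - 6, LT = x_1x_2.

S(f_1,f_2): lcm = x_1x_2. S = -x_2 - 1.
  reduce S modulo (f_1, f_2):
  remainder -x_2 - 1 ≠ 0; add g_3 = -x_2 - 1 to the basis.

The other S-polynomials (S(f_1,g_3), S(f_2,g_3)) all reduce to 0 modulo the current basis, so we have a Gröbner basis.
Inter-reduce: drop elements whose leading term is divisible by another's, tail-reduce, and make monic.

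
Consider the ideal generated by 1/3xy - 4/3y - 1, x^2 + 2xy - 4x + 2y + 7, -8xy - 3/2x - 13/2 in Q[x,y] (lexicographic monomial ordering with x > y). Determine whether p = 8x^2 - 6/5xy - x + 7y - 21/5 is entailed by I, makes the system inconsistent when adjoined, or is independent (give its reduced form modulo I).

First compute the reduced Gröbner basis of I by Buchberger's algorithm.
f_1 = 1/3xy - 4/3y - 1, LT = xy.
f_2 = x^2 + 2xy - 4x + 2y + 7, LT = x^2.
f_3 = -8xy - 3/2x - 13/2, LT = xy.

S(f_1,f_2): lcm = x^2y. S = -2xy^2 - 3x - 2y^2 - 7y.
  leading term xy^2: subtract (-6y)·f_1 from -2xy^2 - 3x - 2y^2 - 7y → -3x - 10y^2 - 13y
  leading term x: no divisor's leading term divides it; move -3x to the remainder.
  leading term y^2: no divisor's leading term divides it; move -10y^2 to the remainder.
  leading term y: no divisor's leading term divides it; move -13y to the remainder.
  remainder -3x - 10y^2 - 13y ≠ 0; add h_4 = -3x - 10y^2 - 13y to the basis.

S(f_1,f_3): lcm = xy. S = -3/16x - 4y - 61/16.
  leading term x: subtract (1/16)·h_4 from -3/16x - 4y - 61/16 → 5/8y^2 - 51/16y - 61/16
  leading term y^2: no divisor's leading term divides it; move 5/8y^2 to the remainder.
  leading term y: no divisor's leading term divides it; move -51/16y to the remainder.
  leading term 1: no divisor's leading term divides it; move -61/16 to the remainder.
  remainder 5/8y^2 - 51/16y - 61/16 ≠ 0; add h_5 = 5/8y^2 - 51/16y - 61/16 to the basis.

S(f_2,f_3): lcm = x^2y. S = -3/16x^2 + 2xy^2 - 4xy - 13/16x + 2y^2 + 7y.
  leading term x^2: subtract (-3/16)·f_2 from -3/16x^2 + 2xy^2 - 4xy - 13/16x + 2y^2 + 7y → 2xy^2 - 29/8xy - 25/16x + 2y^2 + 59/8y + 21/16
  leading term xy^2: subtract (6y)·f_1 from 2xy^2 - 29/8xy - 25/16x + 2y^2 + 59/8y + 21/16 → -29/8xy - 25/16x + 10y^2 + 107/8y + 21/16
  leading term xy: subtract (-87/8)·f_1 from -29/8xy - 25/16x + 10y^2 + 107/8y + 21/16 → -25/16x + 10y^2 - 9/8y - 153/16
  leading term x: subtract (25/48)·h_4 from -25/16x + 10y^2 - 9/8y - 153/16 → 365/24y^2 + 271/48y - 153/16
  leading term y^2: subtract (73/3)·h_5 from 365/24y^2 + 271/48y - 153/16 → 1997/24y + 1997/24
  leading term y: no divisor's leading term divides it; move 1997/24y to the remainder.
  leading term 1: no divisor's leading term divides it; move 1997/24 to the remainder.
  remainder 1997/24y + 1997/24 ≠ 0; add h_6 = 1997/24y + 1997/24 to the basis.

The other S-polynomials (S(f_1,h_4), S(f_2,h_4), S(f_3,h_4), S(f_1,h_5), S(f_2,h_5), S(f_3,h_5), S(h_4,h_5), S(f_1,h_6), S(f_2,h_6), S(f_3,h_6), S(h_4,h_6), S(h_5,h_6)) all reduce to 0 modulo the current basis, so we have a Gröbner basis.
Inter-reduce: drop elements whose leading term is divisible by another's, tail-reduce, and make monic.
Reduced Gröbner basis: {x - 1, y + 1}.
Label its elements g_1 = x - 1, g_2 = y + 1.

Reduce p = 8x^2 - 6/5xy - x + 7y - 21/5 modulo G:
  leading term x^2: subtract (8x)·g_1 from 8x^2 - 6/5xy - x + 7y - 21/5 → -6/5xy + 7x + 7y - 21/5
  leading term xy: subtract (-6/5y)·g_1 from -6/5xy + 7x + 7y - 21/5 → 7x + 29/5y - 21/5
  leading term x: subtract (7)·g_1 from 7x + 29/5y - 21/5 → 29/5y + 14/5
  leading term y: subtract (29/5)·g_2 from 29/5y + 14/5 → -3
  leading term 1: no divisor's leading term divides it; move -3 to the remainder.
  normal form = -3.
The normal form is nonzero, so p ∉ I. Since p minus its normal form lies in I, I + (p) = I + (r) where r = -3; decide whether this ideal is the whole ring.
Here r = -3 is a nonzero constant, hence a unit: 1 ∈ I + (p), the Gröbner basis of I + (p) is {1}, and the enlarged system has no common solution — adjoining p is inconsistent.

Adjoining 8x^2 - 6/5xy - x + 7y - 21/5 makes the ideal the whole ring: the system is inconsistent.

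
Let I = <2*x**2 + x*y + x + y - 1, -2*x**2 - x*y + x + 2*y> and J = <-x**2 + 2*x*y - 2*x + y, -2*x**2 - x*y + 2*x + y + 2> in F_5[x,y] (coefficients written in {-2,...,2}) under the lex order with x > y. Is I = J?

Yes, the ideals are equal.

Two ideals are equal iff their reduced Gröbner bases coincide (the reduced basis is unique for a fixed ordering).
Buchberger on the first generating set:
f_1 = 2*x**2 + x*y + x + y - 1, LT = x**2.
f_2 = -2*x**2 - x*y + x + 2*y, LT = x**2.

S(f_1,f_2): lcm = x**2. S = x - y + 2.
  leading term x: no divisor's leading term divides it; move x to the remainder.
  leading term y: no divisor's leading term divides it; move -y to the remainder.
  leading term 1: no divisor's leading term divides it; move 2 to the remainder.
  remainder x - y + 2 ≠ 0; add g_3 = x - y + 2 to the basis.

S(f_1,g_3): lcm = x**2. S = -x*y + x - 2*y + 2.
  leading term x*y: subtract (-y)·g_3 from -x*y + x - 2*y + 2 → x - y**2 + 2
  leading term x: subtract (1)·g_3 from x - y**2 + 2 → -y**2 + y
  leading term y**2: no divisor's leading term divides it; move -y**2 to the remainder.
  leading term y: no divisor's leading term divides it; move y to the remainder.
  remainder -y**2 + y ≠ 0; add g_4 = -y**2 + y to the basis.

The other S-polynomials (S(f_2,g_3), S(f_1,g_4), S(f_2,g_4), S(g_3,g_4)) all reduce to 0 modulo the current basis, so we have a Gröbner basis.
Inter-reduce: drop elements whose leading term is divisible by another's, tail-reduce, and make monic.
Reduced Gröbner basis: {x - y + 2, y**2 - y}.

Buchberger on the second generating set:
h_1 = -x**2 + 2*x*y - 2*x + y, LT = x**2.
h_2 = -2*x**2 - x*y + 2*x + y + 2, LT = x**2.

S(h_1,h_2): lcm = x**2. S = -2*x + 2*y + 1.
  leading term x: no divisor's leading term divides it; move -2*x to the remainder.
  leading term y: no divisor's leading term divides it; move 2*y to the remainder.
  leading term 1: no divisor's leading term divides it; move 1 to the remainder.
  remainder -2*x + 2*y + 1 ≠ 0; add k_3 = -2*x + 2*y + 1 to the basis.

S(h_1,k_3): lcm = x**2. S = -x*y - y.
  leading term x*y: subtract (-2*y)·k_3 from -x*y - y → -y**2 + y
  leading term y**2: no divisor's leading term divides it; move -y**2 to the remainder.
  leading term y: no divisor's leading term divides it; move y to the remainder.
  remainder -y**2 + y ≠ 0; add k_4 = -y**2 + y to the basis.

The other S-polynomials (S(h_2,k_3), S(h_1,k_4), S(h_2,k_4), S(k_3,k_4)) all reduce to 0 modulo the current basis, so we have a Gröbner basis.
Inter-reduce: drop elements whose leading term is divisible by another's, tail-reduce, and make monic.
Reduced Gröbner basis: {x - y + 2, y**2 - y}.

Same reduced basis, so the two generating sets span the same ideal.
The same test decides containment: I ⊆ J iff every generator of I reduces to 0 modulo a Gröbner basis of J.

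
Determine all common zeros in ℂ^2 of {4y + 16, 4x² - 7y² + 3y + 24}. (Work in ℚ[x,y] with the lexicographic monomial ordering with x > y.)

{(-5, -4), (5, -4)}

Compute a lex Gröbner basis by Buchberger's algorithm.
f_1 = 4y + 16, LT = y.
f_2 = 4x² - 7y² + 3y + 24, LT = x².

The S-polynomials (S(f_1,f_2)) all reduce to 0 modulo the current basis, so we have a Gröbner basis.
Inter-reduce: drop elements whose leading term is divisible by another's, tail-reduce, and make monic.
Reduced Gröbner basis: {x² - 25, y + 4}.

A lex Gröbner basis eliminates variables successively. Here y + 4 depends only on y, with roots {-4}; lifting each root through the earlier basis elements recovers the full solutions.
  y = -4: the earlier basis element becomes x² - 25 = 0, giving x = -5, 5 — points (-5, -4), (5, -4).
Each listed point satisfies every original equation (direct substitution).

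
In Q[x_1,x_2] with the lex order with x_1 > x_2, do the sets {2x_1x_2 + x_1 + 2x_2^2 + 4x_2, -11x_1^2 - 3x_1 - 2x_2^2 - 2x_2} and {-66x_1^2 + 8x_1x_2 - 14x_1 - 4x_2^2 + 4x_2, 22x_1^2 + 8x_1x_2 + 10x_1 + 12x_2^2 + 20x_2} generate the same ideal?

Two ideals are equal iff their reduced Gröbner bases coincide (the reduced basis is unique for a fixed ordering).
Buchberger on the first generating set:
f_1 = 2x_1x_2 + x_1 + 2x_2^2 + 4x_2, LT = x_1x_2.
f_2 = -11x_1^2 - 3x_1 - 2x_2^2 - 2x_2, LT = x_1^2.

S(f_1,f_2): lcm = x_1^2x_2. S = 1/2x_1^2 + x_1x_2^2 + 19/11x_1x_2 - 2/11x_2^3 - 2/11x_2^2.
  leading term x_1^2: subtract (-1/22)·f_2 from 1/2x_1^2 + x_1x_2^2 + 19/11x_1x_2 - 2/11x_2^3 - 2/11x_2^2 → x_1x_2^2 + 19/11x_1x_2 - 3/22x_1 - 2/11x_2^3 - 3/11x_2^2 - 1/11x_2
  leading term x_1x_2^2: subtract (1/2x_2)·f_1 from x_1x_2^2 + 19/11x_1x_2 - 3/22x_1 - 2/11x_2^3 - 3/11x_2^2 - 1/11x_2 → 27/22x_1x_2 - 3/22x_1 - 13/11x_2^3 - 25/11x_2^2 - 1/11x_2
  leading term x_1x_2: subtract (27/44)·f_1 from 27/22x_1x_2 - 3/22x_1 - 13/11x_2^3 - 25/11x_2^2 - 1/11x_2 → -3/4x_1 - 13/11x_2^3 - 7/2x_2^2 - 28/11x_2
  leading term x_1: no divisor's leading term divides it; move -3/4x_1 to the remainder.
  leading term x_2^3: no divisor's leading term divides it; move -13/11x_2^3 to the remainder.
  leading term x_2^2: no divisor's leading term divides it; move -7/2x_2^2 to the remainder.
  leading term x_2: no divisor's leading term divides it; move -28/11x_2 to the remainder.
  remainder -3/4x_1 - 13/11x_2^3 - 7/2x_2^2 - 28/11x_2 ≠ 0; add g_3 = -3/4x_1 - 13/11x_2^3 - 7/2x_2^2 - 28/11x_2 to the basis.

S(f_1,g_3): lcm = x_1x_2. S = 1/2x_1 - 52/33x_2^4 - 14/3x_2^3 - 79/33x_2^2 + 2x_2.
  leading term x_1: subtract (-2/3)·g_3 from 1/2x_1 - 52/33x_2^4 - 14/3x_2^3 - 79/33x_2^2 + 2x_2 → -52/33x_2^4 - 60/11x_2^3 - 52/11x_2^2 + 10/33x_2
  leading term x_2^4: no divisor's leading term divides it; move -52/33x_2^4 to the remainder.
  leading term x_2^3: no divisor's leading term divides it; move -60/11x_2^3 to the remainder.
  leading term x_2^2: no divisor's leading term divides it; move -52/11x_2^2 to the remainder.
  leading term x_2: no divisor's leading term divides it; move 10/33x_2 to the remainder.
  remainder -52/33x_2^4 - 60/11x_2^3 - 52/11x_2^2 + 10/33x_2 ≠ 0; add g_4 = -52/33x_2^4 - 60/11x_2^3 - 52/11x_2^2 + 10/33x_2 to the basis.

The other S-polynomials (S(f_2,g_3), S(f_1,g_4), S(f_2,g_4), S(g_3,g_4)) all reduce to 0 modulo the current basis, so we have a Gröbner basis.
Inter-reduce: drop elements whose leading term is divisible by another's, tail-reduce, and make monic.
Reduced Gröbner basis: {x_1 + 52/33x_2^3 + 14/3x_2^2 + 112/33x_2, x_2^4 + 45/13x_2^3 + 3x_2^2 - 5/26x_2}.

Buchberger on the second generating set:
h_1 = -66x_1^2 + 8x_1x_2 - 14x_1 - 4x_2^2 + 4x_2, LT = x_1^2.
h_2 = 22x_1^2 + 8x_1x_2 + 10x_1 + 12x_2^2 + 20x_2, LT = x_1^2.

S(h_1,h_2): lcm = x_1^2. S = -16/33x_1x_2 - 8/33x_1 - 16/33x_2^2 - 32/33x_2.
  leading term x_1x_2: no divisor's leading term divides it; move -16/33x_1x_2 to the remainder.
  leading term x_1: no divisor's leading term divides it; move -8/33x_1 to the remainder.
  leading term x_2^2: no divisor's leading term divides it; move -16/33x_2^2 to the remainder.
  leading term x_2: no divisor's leading term divides it; move -32/33x_2 to the remainder.
  remainder -16/33x_1x_2 - 8/33x_1 - 16/33x_2^2 - 32/33x_2 ≠ 0; add k_3 = -16/33x_1x_2 - 8/33x_1 - 16/33x_2^2 - 32/33x_2 to the basis.

S(h_1,k_3): lcm = x_1^2x_2. S = -1/2x_1^2 - 37/33x_1x_2^2 - 59/33x_1x_2 + 2/33x_2^3 - 2/33x_2^2.
  leading term x_1^2: subtract (1/132)·h_1 from -1/2x_1^2 - 37/33x_1x_2^2 - 59/33x_1x_2 + 2/33x_2^3 - 2/33x_2^2 → -37/33x_1x_2^2 - 61/33x_1x_2 + 7/66x_1 + 2/33x_2^3 - 1/33x_2^2 - 1/33x_2
  leading term x_1x_2^2: subtract (37/16x_2)·k_3 from -37/33x_1x_2^2 - 61/33x_1x_2 + 7/66x_1 + 2/33x_2^3 - 1/33x_2^2 - 1/33x_2 → -85/66x_1x_2 + 7/66x_1 + 13/11x_2^3 + 73/33x_2^2 - 1/33x_2
  leading term x_1x_2: subtract (85/32)·k_3 from -85/66x_1x_2 + 7/66x_1 + 13/11x_2^3 + 73/33x_2^2 - 1/33x_2 → 3/4x_1 + 13/11x_2^3 + 7/2x_2^2 + 28/11x_2
  leading term x_1: no divisor's leading term divides it; move 3/4x_1 to the remainder.
  leading term x_2^3: no divisor's leading term divides it; move 13/11x_2^3 to the remainder.
  leading term x_2^2: no divisor's leading term divides it; move 7/2x_2^2 to the remainder.
  leading term x_2: no divisor's leading term divides it; move 28/11x_2 to the remainder.
  remainder 3/4x_1 + 13/11x_2^3 + 7/2x_2^2 + 28/11x_2 ≠ 0; add k_4 = 3/4x_1 + 13/11x_2^3 + 7/2x_2^2 + 28/11x_2 to the basis.

S(h_1,k_4): lcm = x_1^2. S = -52/33x_1x_2^3 - 14/3x_1x_2^2 - 116/33x_1x_2 + 7/33x_1 + 2/33x_2^2 - 2/33x_2.
  leading term x_1x_2^3: subtract (13/4x_2^2)·k_3 from -52/33x_1x_2^3 - 14/3x_1x_2^2 - 116/33x_1x_2 + 7/33x_1 + 2/33x_2^2 - 2/33x_2 → -128/33x_1x_2^2 - 116/33x_1x_2 + 7/33x_1 + 52/33x_2^4 + 104/33x_2^3 + 2/33x_2^2 - 2/33x_2
  leading term x_1x_2^2: subtract (8x_2)·k_3 from -128/33x_1x_2^2 - 116/33x_1x_2 + 7/33x_1 + 52/33x_2^4 + 104/33x_2^3 + 2/33x_2^2 - 2/33x_2 → -52/33x_1x_2 + 7/33x_1 + 52/33x_2^4 + 232/33x_2^3 + 86/11x_2^2 - 2/33x_2
  leading term x_1x_2: subtract (13/4)·k_3 from -52/33x_1x_2 + 7/33x_1 + 52/33x_2^4 + 232/33x_2^3 + 86/11x_2^2 - 2/33x_2 → x_1 + 52/33x_2^4 + 232/33x_2^3 + 310/33x_2^2 + 34/11x_2
  leading term x_1: subtract (4/3)·k_4 from x_1 + 52/33x_2^4 + 232/33x_2^3 + 310/33x_2^2 + 34/11x_2 → 52/33x_2^4 + 60/11x_2^3 + 52/11x_2^2 - 10/33x_2
  leading term x_2^4: no divisor's leading term divides it; move 52/33x_2^4 to the remainder.
  leading term x_2^3: no divisor's leading term divides it; move 60/11x_2^3 to the remainder.
  leading term x_2^2: no divisor's leading term divides it; move 52/11x_2^2 to the remainder.
  leading term x_2: no divisor's leading term divides it; move -10/33x_2 to the remainder.
  remainder 52/33x_2^4 + 60/11x_2^3 + 52/11x_2^2 - 10/33x_2 ≠ 0; add k_5 = 52/33x_2^4 + 60/11x_2^3 + 52/11x_2^2 - 10/33x_2 to the basis.

The other S-polynomials (S(h_2,k_3), S(h_2,k_4), S(k_3,k_4), S(h_1,k_5), S(h_2,k_5), S(k_3,k_5), S(k_4,k_5)) all reduce to 0 modulo the current basis, so we have a Gröbner basis.
Inter-reduce: drop elements whose leading term is divisible by another's, tail-reduce, and make monic.
Reduced Gröbner basis: {x_1 + 52/33x_2^3 + 14/3x_2^2 + 112/33x_2, x_2^4 + 45/13x_2^3 + 3x_2^2 - 5/26x_2}.

The two bases agree; hence the ideals are identical.

Yes, the ideals are equal.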